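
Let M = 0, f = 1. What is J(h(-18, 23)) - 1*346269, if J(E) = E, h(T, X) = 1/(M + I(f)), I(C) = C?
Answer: -346268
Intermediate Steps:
h(T, X) = 1 (h(T, X) = 1/(0 + 1) = 1/1 = 1)
J(h(-18, 23)) - 1*346269 = 1 - 1*346269 = 1 - 346269 = -346268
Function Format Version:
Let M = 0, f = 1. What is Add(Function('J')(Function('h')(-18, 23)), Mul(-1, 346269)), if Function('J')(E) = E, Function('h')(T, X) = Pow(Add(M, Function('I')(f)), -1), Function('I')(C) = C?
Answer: -346268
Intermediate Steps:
Function('h')(T, X) = 1 (Function('h')(T, X) = Pow(Add(0, 1), -1) = Pow(1, -1) = 1)
Add(Function('J')(Function('h')(-18, 23)), Mul(-1, 346269)) = Add(1, Mul(-1, 346269)) = Add(1, -346269) = -346268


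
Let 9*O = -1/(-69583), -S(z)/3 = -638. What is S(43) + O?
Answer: 1198636759/626247 ≈ 1914.0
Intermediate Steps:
S(z) = 1914 (S(z) = -3*(-638) = 1914)
O = 1/626247 (O = (-1/(-69583))/9 = (-1*(-1/69583))/9 = (⅑)*(1/69583) = 1/626247 ≈ 1.5968e-6)
S(43) + O = 1914 + 1/626247 = 1198636759/626247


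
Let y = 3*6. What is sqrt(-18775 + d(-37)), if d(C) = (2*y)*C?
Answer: I*sqrt(20107) ≈ 141.8*I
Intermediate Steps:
y = 18
d(C) = 36*C (d(C) = (2*18)*C = 36*C)
sqrt(-18775 + d(-37)) = sqrt(-18775 + 36*(-37)) = sqrt(-18775 - 1332) = sqrt(-20107) = I*sqrt(20107)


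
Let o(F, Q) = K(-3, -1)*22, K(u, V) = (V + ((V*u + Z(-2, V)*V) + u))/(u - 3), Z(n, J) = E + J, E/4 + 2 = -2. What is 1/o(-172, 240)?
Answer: -3/176 ≈ -0.017045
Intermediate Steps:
E = -16 (E = -8 + 4*(-2) = -8 - 8 = -16)
Z(n, J) = -16 + J
K(u, V) = (V + u + V*u + V*(-16 + V))/(-3 + u) (K(u, V) = (V + ((V*u + (-16 + V)*V) + u))/(u - 3) = (V + ((V*u + V*(-16 + V)) + u))/(-3 + u) = (V + (u + V*u + V*(-16 + V)))/(-3 + u) = (V + u + V*u + V*(-16 + V))/(-3 + u))
o(F, Q) = -176/3 (o(F, Q) = ((-1 - 3 - 1*(-3) - (-16 - 1))/(-3 - 3))*22 = ((-1 - 3 + 3 - 1*(-17))/(-6))*22 = -(-1 - 3 + 3 + 17)/6*22 = -⅙*16*22 = -8/3*22 = -176/3)
1/o(-172, 240) = 1/(-176/3) = -3/176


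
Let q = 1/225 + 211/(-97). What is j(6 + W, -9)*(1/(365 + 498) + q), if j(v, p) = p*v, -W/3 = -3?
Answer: 122596167/418555 ≈ 292.90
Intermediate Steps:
W = 9 (W = -3*(-3) = 9)
q = -47378/21825 (q = 1*(1/225) + 211*(-1/97) = 1/225 - 211/97 = -47378/21825 ≈ -2.1708)
j(6 + W, -9)*(1/(365 + 498) + q) = (-9*(6 + 9))*(1/(365 + 498) - 47378/21825) = (-9*15)*(1/863 - 47378/21825) = -135*(1/863 - 47378/21825) = -135*(-40865389/18834975) = 122596167/418555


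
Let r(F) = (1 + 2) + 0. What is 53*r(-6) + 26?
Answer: 185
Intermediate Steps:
r(F) = 3 (r(F) = 3 + 0 = 3)
53*r(-6) + 26 = 53*3 + 26 = 159 + 26 = 185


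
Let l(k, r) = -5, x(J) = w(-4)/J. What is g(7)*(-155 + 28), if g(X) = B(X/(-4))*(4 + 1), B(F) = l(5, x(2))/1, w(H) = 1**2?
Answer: 3175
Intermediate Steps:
w(H) = 1
x(J) = 1/J
B(F) = -5 (B(F) = -5/1 = -5*1 = -5)
g(X) = -25 (g(X) = -5*(4 + 1) = -5*5 = -25)
g(7)*(-155 + 28) = -25*(-155 + 28) = -25*(-127) = 3175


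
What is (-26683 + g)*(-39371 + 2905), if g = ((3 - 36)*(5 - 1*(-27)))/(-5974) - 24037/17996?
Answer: 26153080918858251/26877026 ≈ 9.7306e+8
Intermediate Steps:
g = -62296631/53754052 (g = -33*(5 + 27)*(-1/5974) - 24037*1/17996 = -33*32*(-1/5974) - 24037/17996 = -1056*(-1/5974) - 24037/17996 = 528/2987 - 24037/17996 = -62296631/53754052 ≈ -1.1589)
(-26683 + g)*(-39371 + 2905) = (-26683 - 62296631/53754052)*(-39371 + 2905) = -1434381666147/53754052*(-36466) = 26153080918858251/26877026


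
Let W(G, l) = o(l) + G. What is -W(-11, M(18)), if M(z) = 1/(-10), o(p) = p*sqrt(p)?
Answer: 11 + I*sqrt(10)/100 ≈ 11.0 + 0.031623*I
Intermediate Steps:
o(p) = p**(3/2)
M(z) = -1/10
W(G, l) = G + l**(3/2) (W(G, l) = l**(3/2) + G = G + l**(3/2))
-W(-11, M(18)) = -(-11 + (-1/10)**(3/2)) = -(-11 - I*sqrt(10)/100) = 11 + I*sqrt(10)/100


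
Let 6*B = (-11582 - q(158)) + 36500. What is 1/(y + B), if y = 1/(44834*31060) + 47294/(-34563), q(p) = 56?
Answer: 16043499884840/66456962696884281 ≈ 0.00024141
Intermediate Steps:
y = -65858977793197/48130499654520 (y = (1/44834)*(1/31060) + 47294*(-1/34563) = 1/1392544040 - 47294/34563 = -65858977793197/48130499654520 ≈ -1.3683)
B = 12431/3 (B = ((-11582 - 1*56) + 36500)/6 = ((-11582 - 56) + 36500)/6 = (-11638 + 36500)/6 = (⅙)*24862 = 12431/3 ≈ 4143.7)
1/(y + B) = 1/(-65858977793197/48130499654520 + 12431/3) = 1/(66456962696884281/16043499884840) = 16043499884840/66456962696884281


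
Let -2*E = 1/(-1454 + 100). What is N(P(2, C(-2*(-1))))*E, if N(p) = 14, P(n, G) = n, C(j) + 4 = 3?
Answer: 7/1354 ≈ 0.0051699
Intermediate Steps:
C(j) = -1 (C(j) = -4 + 3 = -1)
E = 1/2708 (E = -1/(2*(-1454 + 100)) = -1/2/(-1354) = -1/2*(-1/1354) = 1/2708 ≈ 0.00036928)
N(P(2, C(-2*(-1))))*E = 14*(1/2708) = 7/1354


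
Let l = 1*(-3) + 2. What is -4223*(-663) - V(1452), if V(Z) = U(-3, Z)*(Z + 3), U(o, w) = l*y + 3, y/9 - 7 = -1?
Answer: 2874054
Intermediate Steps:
y = 54 (y = 63 + 9*(-1) = 63 - 9 = 54)
l = -1 (l = -3 + 2 = -1)
U(o, w) = -51 (U(o, w) = -1*54 + 3 = -54 + 3 = -51)
V(Z) = -153 - 51*Z (V(Z) = -51*(Z + 3) = -51*(3 + Z) = -153 - 51*Z)
-4223*(-663) - V(1452) = -4223*(-663) - (-153 - 51*1452) = 2799849 - (-153 - 74052) = 2799849 - 1*(-74205) = 2799849 + 74205 = 2874054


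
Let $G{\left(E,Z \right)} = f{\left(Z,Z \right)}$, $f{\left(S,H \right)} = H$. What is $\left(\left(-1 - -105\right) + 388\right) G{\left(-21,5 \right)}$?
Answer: $2460$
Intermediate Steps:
$G{\left(E,Z \right)} = Z$
$\left(\left(-1 - -105\right) + 388\right) G{\left(-21,5 \right)} = \left(\left(-1 - -105\right) + 388\right) 5 = \left(\left(-1 + 105\right) + 388\right) 5 = \left(104 + 388\right) 5 = 492 \cdot 5 = 2460$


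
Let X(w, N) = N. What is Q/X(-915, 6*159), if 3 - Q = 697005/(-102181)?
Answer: 167258/16246779 ≈ 0.010295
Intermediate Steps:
Q = 1003548/102181 (Q = 3 - 697005/(-102181) = 3 - 697005*(-1)/102181 = 3 - 1*(-697005/102181) = 3 + 697005/102181 = 1003548/102181 ≈ 9.8213)
Q/X(-915, 6*159) = 1003548/(102181*((6*159))) = (1003548/102181)/954 = (1003548/102181)*(1/954) = 167258/16246779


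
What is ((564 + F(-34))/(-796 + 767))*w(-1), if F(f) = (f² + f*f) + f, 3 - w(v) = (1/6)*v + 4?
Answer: 245/3 ≈ 81.667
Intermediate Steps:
w(v) = -1 - v/6 (w(v) = 3 - ((1/6)*v + 4) = 3 - ((1*(⅙))*v + 4) = 3 - (v/6 + 4) = 3 - (4 + v/6) = 3 + (-4 - v/6) = -1 - v/6)
F(f) = f + 2*f² (F(f) = (f² + f²) + f = 2*f² + f = f + 2*f²)
((564 + F(-34))/(-796 + 767))*w(-1) = ((564 - 34*(1 + 2*(-34)))/(-796 + 767))*(-1 - ⅙*(-1)) = ((564 - 34*(1 - 68))/(-29))*(-1 + ⅙) = ((564 - 34*(-67))*(-1/29))*(-⅚) = ((564 + 2278)*(-1/29))*(-⅚) = (2842*(-1/29))*(-⅚) = -98*(-⅚) = 245/3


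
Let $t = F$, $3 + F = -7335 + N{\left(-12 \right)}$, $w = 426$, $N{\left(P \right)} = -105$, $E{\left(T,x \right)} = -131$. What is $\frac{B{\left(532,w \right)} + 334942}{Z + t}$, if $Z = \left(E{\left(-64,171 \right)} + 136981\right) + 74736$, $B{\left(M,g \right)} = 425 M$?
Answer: $\frac{561042}{204143} \approx 2.7483$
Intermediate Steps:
$F = -7443$ ($F = -3 - 7440 = -7443$)
$Z = 211586$ ($Z = \left(-131 + 136981\right) + 74736 = 136850 + 74736 = 211586$)
$t = -7443$
$\frac{B{\left(532,w \right)} + 334942}{Z + t} = \frac{425 \cdot 532 + 334942}{211586 - 7443} = \frac{226100 + 334942}{204143} = 561042 \cdot \frac{1}{204143} = \frac{561042}{204143}$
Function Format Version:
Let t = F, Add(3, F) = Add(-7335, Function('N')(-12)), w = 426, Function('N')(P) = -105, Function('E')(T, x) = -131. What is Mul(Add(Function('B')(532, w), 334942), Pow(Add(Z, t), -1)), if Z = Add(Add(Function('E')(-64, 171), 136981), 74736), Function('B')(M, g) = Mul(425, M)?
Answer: Rational(561042, 204143) ≈ 2.7483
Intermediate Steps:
F = -7443 (F = Add(-3, Add(-7335, -105)) = Add(-3, -7440) = -7443)
Z = 211586 (Z = Add(Add(-131, 136981), 74736) = Add(136850, 74736) = 211586)
t = -7443
Mul(Add(Function('B')(532, w), 334942), Pow(Add(Z, t), -1)) = Mul(Add(Mul(425, 532), 334942), Pow(Add(211586, -7443), -1)) = Mul(Add(226100, 334942), Pow(204143, -1)) = Mul(561042, Rational(1, 204143)) = Rational(561042, 204143)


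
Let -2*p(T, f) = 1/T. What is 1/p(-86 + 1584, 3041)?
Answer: -2996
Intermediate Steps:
p(T, f) = -1/(2*T)
1/p(-86 + 1584, 3041) = 1/(-1/(2*(-86 + 1584))) = 1/(-1/2/1498) = 1/(-1/2*1/1498) = 1/(-1/2996) = -2996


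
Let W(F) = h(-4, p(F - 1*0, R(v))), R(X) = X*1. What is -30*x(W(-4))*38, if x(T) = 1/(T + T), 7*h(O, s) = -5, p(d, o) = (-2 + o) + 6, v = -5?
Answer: 798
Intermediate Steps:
R(X) = X
p(d, o) = 4 + o
h(O, s) = -5/7 (h(O, s) = (⅐)*(-5) = -5/7)
W(F) = -5/7
x(T) = 1/(2*T)
-30*x(W(-4))*38 = -15/(-5/7)*38 = -15*(-7)/5*38 = -30*(-7/10)*38 = 21*38 = 798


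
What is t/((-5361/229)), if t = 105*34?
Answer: -272510/1787 ≈ -152.50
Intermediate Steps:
t = 3570
t/((-5361/229)) = 3570/((-5361/229)) = 3570/((-5361*1/229)) = 3570/(-5361/229) = 3570*(-229/5361) = -272510/1787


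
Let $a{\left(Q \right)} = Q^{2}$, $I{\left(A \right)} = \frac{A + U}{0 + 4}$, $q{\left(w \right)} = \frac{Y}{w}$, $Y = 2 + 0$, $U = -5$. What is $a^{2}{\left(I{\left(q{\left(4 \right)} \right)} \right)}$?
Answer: $\frac{6561}{4096} \approx 1.6018$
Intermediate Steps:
$Y = 2$
$q{\left(w \right)} = \frac{2}{w}$
$I{\left(A \right)} = - \frac{5}{4} + \frac{A}{4}$ ($I{\left(A \right)} = \frac{A - 5}{0 + 4} = \frac{-5 + A}{4} = \left(-5 + A\right) \frac{1}{4} = - \frac{5}{4} + \frac{A}{4}$)
$a^{2}{\left(I{\left(q{\left(4 \right)} \right)} \right)} = \left(\left(- \frac{5}{4} + \frac{2 \cdot \frac{1}{4}}{4}\right)^{2}\right)^{2} = \left(\left(- \frac{5}{4} + \frac{1}{4} \cdot \frac{1}{2}\right)^{2}\right)^{2} = \left(\left(- \frac{5}{4} + \frac{1}{8}\right)^{2}\right)^{2} = \left(\left(- \frac{9}{8}\right)^{2}\right)^{2} = \left(\frac{81}{64}\right)^{2} = \frac{6561}{4096}$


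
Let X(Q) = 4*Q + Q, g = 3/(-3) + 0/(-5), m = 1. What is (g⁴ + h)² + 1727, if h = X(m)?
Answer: 1763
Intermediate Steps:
g = -1 (g = 3*(-⅓) + 0*(-⅕) = -1 + 0 = -1)
X(Q) = 5*Q
h = 5 (h = 5*1 = 5)
(g⁴ + h)² + 1727 = ((-1)⁴ + 5)² + 1727 = (1 + 5)² + 1727 = 6² + 1727 = 36 + 1727 = 1763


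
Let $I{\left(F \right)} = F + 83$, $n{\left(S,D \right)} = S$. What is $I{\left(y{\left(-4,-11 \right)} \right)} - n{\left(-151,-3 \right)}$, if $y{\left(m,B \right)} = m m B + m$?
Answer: $54$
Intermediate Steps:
$y{\left(m,B \right)} = m + B m^{2}$ ($y{\left(m,B \right)} = m^{2} B + m = B m^{2} + m = m + B m^{2}$)
$I{\left(F \right)} = 83 + F$
$I{\left(y{\left(-4,-11 \right)} \right)} - n{\left(-151,-3 \right)} = \left(83 - 4 \left(1 - -44\right)\right) - -151 = \left(83 - 4 \left(1 + 44\right)\right) + 151 = \left(83 - 180\right) + 151 = -97 + 151 = 54$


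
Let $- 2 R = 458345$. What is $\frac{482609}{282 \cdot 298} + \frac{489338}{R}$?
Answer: $\frac{138957405769}{38517480420} \approx 3.6076$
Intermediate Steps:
$R = - \frac{458345}{2}$ ($R = \left(- \frac{1}{2}\right) 458345 = - \frac{458345}{2} \approx -2.2917 \cdot 10^{5}$)
$\frac{482609}{282 \cdot 298} + \frac{489338}{R} = \frac{482609}{282 \cdot 298} + \frac{489338}{- \frac{458345}{2}} = \frac{482609}{84036} + 489338 \left(- \frac{2}{458345}\right) = 482609 \cdot \frac{1}{84036} - \frac{978676}{458345} = \frac{482609}{84036} - \frac{978676}{458345} = \frac{138957405769}{38517480420}$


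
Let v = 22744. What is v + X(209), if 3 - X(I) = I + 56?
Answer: 22482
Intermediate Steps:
X(I) = -53 - I (X(I) = 3 - (I + 56) = 3 - (56 + I) = 3 + (-56 - I) = -53 - I)
v + X(209) = 22744 + (-53 - 1*209) = 22744 + (-53 - 209) = 22744 - 262 = 22482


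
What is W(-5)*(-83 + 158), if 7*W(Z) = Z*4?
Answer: -1500/7 ≈ -214.29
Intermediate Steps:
W(Z) = 4*Z/7 (W(Z) = (Z*4)/7 = (4*Z)/7 = 4*Z/7)
W(-5)*(-83 + 158) = ((4/7)*(-5))*(-83 + 158) = -20/7*75 = -1500/7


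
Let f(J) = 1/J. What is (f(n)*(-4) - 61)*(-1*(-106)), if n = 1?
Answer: -6890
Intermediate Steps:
(f(n)*(-4) - 61)*(-1*(-106)) = (-4/1 - 61)*(-1*(-106)) = (1*(-4) - 61)*106 = (-4 - 61)*106 = -65*106 = -6890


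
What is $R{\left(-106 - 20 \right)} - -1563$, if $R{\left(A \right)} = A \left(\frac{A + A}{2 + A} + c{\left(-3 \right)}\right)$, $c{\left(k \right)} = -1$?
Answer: $\frac{44421}{31} \approx 1432.9$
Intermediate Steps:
$R{\left(A \right)} = A \left(-1 + \frac{2 A}{2 + A}\right)$ ($R{\left(A \right)} = A \left(\frac{A + A}{2 + A} - 1\right) = A \left(\frac{2 A}{2 + A} - 1\right) = A \left(-1 + \frac{2 A}{2 + A}\right)$)
$R{\left(-106 - 20 \right)} - -1563 = \frac{\left(-106 - 20\right) \left(-2 - 126\right)}{2 - 126} - -1563 = \frac{\left(-106 - 20\right) \left(-2 - 126\right)}{2 - 126} + 1563 = - \frac{126 \left(-2 - 126\right)}{2 - 126} + 1563 = \left(-126\right) \frac{1}{-124} \left(-128\right) + 1563 = \left(-126\right) \left(- \frac{1}{124}\right) \left(-128\right) + 1563 = - \frac{4032}{31} + 1563 = \frac{44421}{31}$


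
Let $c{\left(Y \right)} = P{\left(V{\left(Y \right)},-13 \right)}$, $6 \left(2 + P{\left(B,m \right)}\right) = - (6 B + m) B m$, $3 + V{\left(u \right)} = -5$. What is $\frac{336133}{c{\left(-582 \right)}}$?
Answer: $\frac{1008399}{3166} \approx 318.51$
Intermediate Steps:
$V{\left(u \right)} = -8$ ($V{\left(u \right)} = -3 - 5 = -8$)
$P{\left(B,m \right)} = -2 + \frac{B m \left(- m - 6 B\right)}{6}$ ($P{\left(B,m \right)} = -2 + \frac{- (6 B + m) B m}{6} = -2 + \frac{- (m + 6 B) B m}{6} = -2 + \frac{\left(- m - 6 B\right) B m}{6} = -2 + \frac{B m \left(- m - 6 B\right)}{6}$)
$c{\left(Y \right)} = \frac{3166}{3}$ ($c{\left(Y \right)} = -2 - - 13 \left(-8\right)^{2} - - \frac{4 \left(-13\right)^{2}}{3} = -2 - \left(-13\right) 64 - \left(- \frac{4}{3}\right) 169 = -2 + 832 + \frac{676}{3} = \frac{3166}{3}$)
$\frac{336133}{c{\left(-582 \right)}} = \frac{336133}{\frac{3166}{3}} = 336133 \cdot \frac{3}{3166} = \frac{1008399}{3166}$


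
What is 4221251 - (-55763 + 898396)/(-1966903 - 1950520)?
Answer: 16536426598806/3917423 ≈ 4.2212e+6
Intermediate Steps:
4221251 - (-55763 + 898396)/(-1966903 - 1950520) = 4221251 - 842633/(-3917423) = 4221251 - 842633*(-1)/3917423 = 4221251 - 1*(-842633/3917423) = 4221251 + 842633/3917423 = 16536426598806/3917423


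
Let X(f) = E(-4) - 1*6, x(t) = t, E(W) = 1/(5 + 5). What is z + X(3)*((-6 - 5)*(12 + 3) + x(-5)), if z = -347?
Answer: 656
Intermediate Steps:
E(W) = 1/10
X(f) = -59/10 (X(f) = 1/10 - 1*6 = 1/10 - 6 = -59/10)
z + X(3)*((-6 - 5)*(12 + 3) + x(-5)) = -347 - 59*((-6 - 5)*(12 + 3) - 5)/10 = -347 - 59*(-11*15 - 5)/10 = -347 - 59*(-165 - 5)/10 = -347 - 59/10*(-170) = -347 + 1003 = 656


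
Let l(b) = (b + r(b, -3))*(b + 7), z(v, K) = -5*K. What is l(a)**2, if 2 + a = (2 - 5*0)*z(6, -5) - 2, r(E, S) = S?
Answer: 5193841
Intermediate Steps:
a = 46 (a = -2 + ((2 - 5*0)*(-5*(-5)) - 2) = -2 + ((2 + 0)*25 - 2) = -2 + (2*25 - 2) = -2 + (50 - 2) = -2 + 48 = 46)
l(b) = (-3 + b)*(7 + b) (l(b) = (b - 3)*(b + 7) = (-3 + b)*(7 + b))
l(a)**2 = (-21 + 46**2 + 4*46)**2 = (-21 + 2116 + 184)**2 = 2279**2 = 5193841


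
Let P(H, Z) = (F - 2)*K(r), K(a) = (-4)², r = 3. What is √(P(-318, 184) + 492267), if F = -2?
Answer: √492203 ≈ 701.57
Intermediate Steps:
K(a) = 16
P(H, Z) = -64 (P(H, Z) = (-2 - 2)*16 = -4*16 = -64)
√(P(-318, 184) + 492267) = √(-64 + 492267) = √492203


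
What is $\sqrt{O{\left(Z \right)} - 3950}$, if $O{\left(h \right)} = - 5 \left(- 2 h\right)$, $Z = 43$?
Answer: $8 i \sqrt{55} \approx 59.33 i$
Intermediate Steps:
$O{\left(h \right)} = 10 h$
$\sqrt{O{\left(Z \right)} - 3950} = \sqrt{10 \cdot 43 - 3950} = \sqrt{430 - 3950} = \sqrt{-3520} = 8 i \sqrt{55}$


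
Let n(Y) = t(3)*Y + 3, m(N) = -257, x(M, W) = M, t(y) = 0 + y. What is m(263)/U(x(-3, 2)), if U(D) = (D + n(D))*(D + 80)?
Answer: 257/693 ≈ 0.37085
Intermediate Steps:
t(y) = y
n(Y) = 3 + 3*Y (n(Y) = 3*Y + 3 = 3 + 3*Y)
U(D) = (3 + 4*D)*(80 + D) (U(D) = (D + (3 + 3*D))*(D + 80) = (3 + 4*D)*(80 + D))
m(263)/U(x(-3, 2)) = -257/(240 + 4*(-3)**2 + 323*(-3)) = -257/(240 + 4*9 - 969) = -257/(240 + 36 - 969) = -257/(-693) = -257*(-1/693) = 257/693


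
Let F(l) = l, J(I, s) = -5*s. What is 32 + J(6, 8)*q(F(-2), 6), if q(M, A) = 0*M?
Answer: 32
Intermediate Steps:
q(M, A) = 0
32 + J(6, 8)*q(F(-2), 6) = 32 - 5*8*0 = 32 - 40*0 = 32 + 0 = 32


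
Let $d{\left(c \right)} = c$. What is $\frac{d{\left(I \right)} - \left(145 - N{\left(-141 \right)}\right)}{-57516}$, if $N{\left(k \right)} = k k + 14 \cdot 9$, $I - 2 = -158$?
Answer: $- \frac{9853}{28758} \approx -0.34262$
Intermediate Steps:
$I = -156$ ($I = 2 - 158 = -156$)
$N{\left(k \right)} = 126 + k^{2}$ ($N{\left(k \right)} = k^{2} + 126 = 126 + k^{2}$)
$\frac{d{\left(I \right)} - \left(145 - N{\left(-141 \right)}\right)}{-57516} = \frac{-156 - \left(145 - \left(126 + \left(-141\right)^{2}\right)\right)}{-57516} = \left(-156 - \left(145 - \left(126 + 19881\right)\right)\right) \left(- \frac{1}{57516}\right) = \left(-156 - \left(145 - 20007\right)\right) \left(- \frac{1}{57516}\right) = \left(-156 - -19862\right) \left(- \frac{1}{57516}\right) = \left(-156 + 19862\right) \left(- \frac{1}{57516}\right) = 19706 \left(- \frac{1}{57516}\right) = - \frac{9853}{28758}$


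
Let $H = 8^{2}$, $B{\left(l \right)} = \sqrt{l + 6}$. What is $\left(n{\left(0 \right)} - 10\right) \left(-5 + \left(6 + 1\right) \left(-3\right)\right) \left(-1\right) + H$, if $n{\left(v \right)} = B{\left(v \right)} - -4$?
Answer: $-92 + 26 \sqrt{6} \approx -28.313$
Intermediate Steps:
$B{\left(l \right)} = \sqrt{6 + l}$
$n{\left(v \right)} = 4 + \sqrt{6 + v}$ ($n{\left(v \right)} = \sqrt{6 + v} - -4 = \sqrt{6 + v} + 4 = 4 + \sqrt{6 + v}$)
$H = 64$
$\left(n{\left(0 \right)} - 10\right) \left(-5 + \left(6 + 1\right) \left(-3\right)\right) \left(-1\right) + H = \left(\left(4 + \sqrt{6 + 0}\right) - 10\right) \left(-5 + \left(6 + 1\right) \left(-3\right)\right) \left(-1\right) + 64 = \left(\left(4 + \sqrt{6}\right) - 10\right) \left(-5 + 7 \left(-3\right)\right) \left(-1\right) + 64 = \left(-6 + \sqrt{6}\right) \left(-5 - 21\right) \left(-1\right) + 64 = \left(-6 + \sqrt{6}\right) \left(\left(-26\right) \left(-1\right)\right) + 64 = \left(-6 + \sqrt{6}\right) 26 + 64 = \left(-156 + 26 \sqrt{6}\right) + 64 = -92 + 26 \sqrt{6}$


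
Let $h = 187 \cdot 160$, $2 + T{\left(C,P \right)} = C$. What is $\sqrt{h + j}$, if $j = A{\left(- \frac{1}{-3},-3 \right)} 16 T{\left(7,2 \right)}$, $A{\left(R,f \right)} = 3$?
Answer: $4 \sqrt{1885} \approx 173.67$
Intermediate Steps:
$T{\left(C,P \right)} = -2 + C$
$j = 240$ ($j = 3 \cdot 16 \left(-2 + 7\right) = 48 \cdot 5 = 240$)
$h = 29920$
$\sqrt{h + j} = \sqrt{29920 + 240} = \sqrt{30160} = 4 \sqrt{1885}$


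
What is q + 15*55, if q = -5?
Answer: 820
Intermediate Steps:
q + 15*55 = -5 + 15*55 = -5 + 825 = 820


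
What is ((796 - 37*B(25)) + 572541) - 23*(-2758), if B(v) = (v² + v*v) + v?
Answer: 589596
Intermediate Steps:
B(v) = v + 2*v² (B(v) = (v² + v²) + v = 2*v² + v = v + 2*v²)
((796 - 37*B(25)) + 572541) - 23*(-2758) = ((796 - 925*(1 + 2*25)) + 572541) - 23*(-2758) = ((796 - 925*(1 + 50)) + 572541) + 63434 = ((796 - 925*51) + 572541) + 63434 = ((796 - 37*1275) + 572541) + 63434 = ((796 - 47175) + 572541) + 63434 = (-46379 + 572541) + 63434 = 526162 + 63434 = 589596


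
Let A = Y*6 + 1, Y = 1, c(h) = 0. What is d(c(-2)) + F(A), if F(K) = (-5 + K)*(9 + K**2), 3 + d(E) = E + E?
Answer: 113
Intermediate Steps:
d(E) = -3 + 2*E (d(E) = -3 + (E + E) = -3 + 2*E)
A = 7 (A = 1*6 + 1 = 6 + 1 = 7)
d(c(-2)) + F(A) = (-3 + 2*0) + (-45 + 7**3 - 5*7**2 + 9*7) = (-3 + 0) + (-45 + 343 - 5*49 + 63) = -3 + (-45 + 343 - 245 + 63) = -3 + 116 = 113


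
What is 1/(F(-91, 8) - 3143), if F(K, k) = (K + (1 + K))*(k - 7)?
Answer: -1/3324 ≈ -0.00030084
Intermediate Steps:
F(K, k) = (1 + 2*K)*(-7 + k)
1/(F(-91, 8) - 3143) = 1/((-7 + 8 - 14*(-91) + 2*(-91)*8) - 3143) = 1/((-7 + 8 + 1274 - 1456) - 3143) = 1/(-181 - 3143) = 1/(-3324) = -1/3324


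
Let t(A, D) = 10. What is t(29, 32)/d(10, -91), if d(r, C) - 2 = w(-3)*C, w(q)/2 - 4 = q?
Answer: -1/18 ≈ -0.055556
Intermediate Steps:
w(q) = 8 + 2*q
d(r, C) = 2 + 2*C (d(r, C) = 2 + (8 + 2*(-3))*C = 2 + (8 - 6)*C = 2 + 2*C)
t(29, 32)/d(10, -91) = 10/(2 + 2*(-91)) = 10/(2 - 182) = 10/(-180) = 10*(-1/180) = -1/18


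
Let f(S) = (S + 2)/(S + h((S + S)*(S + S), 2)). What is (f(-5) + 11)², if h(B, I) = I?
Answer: 144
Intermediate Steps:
f(S) = 1 (f(S) = (S + 2)/(S + 2) = (2 + S)/(2 + S) = 1)
(f(-5) + 11)² = (1 + 11)² = 12² = 144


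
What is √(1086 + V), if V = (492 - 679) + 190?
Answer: 33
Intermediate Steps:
V = 3 (V = -187 + 190 = 3)
√(1086 + V) = √(1086 + 3) = √1089 = 33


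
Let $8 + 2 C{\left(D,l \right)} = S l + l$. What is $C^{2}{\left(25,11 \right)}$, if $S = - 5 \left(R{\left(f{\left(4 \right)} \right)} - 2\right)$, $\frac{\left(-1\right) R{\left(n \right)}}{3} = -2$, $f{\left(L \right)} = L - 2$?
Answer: $\frac{47089}{4} \approx 11772.0$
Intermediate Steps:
$f{\left(L \right)} = -2 + L$ ($f{\left(L \right)} = L - 2 = -2 + L$)
$R{\left(n \right)} = 6$ ($R{\left(n \right)} = \left(-3\right) \left(-2\right) = 6$)
$S = -20$ ($S = - 5 \left(6 - 2\right) = \left(-5\right) 4 = -20$)
$C{\left(D,l \right)} = -4 - \frac{19 l}{2}$ ($C{\left(D,l \right)} = -4 + \frac{- 20 l + l}{2} = -4 + \frac{\left(-19\right) l}{2} = -4 - \frac{19 l}{2}$)
$C^{2}{\left(25,11 \right)} = \left(-4 - \frac{209}{2}\right)^{2} = \left(- \frac{217}{2}\right)^{2} = \frac{47089}{4}$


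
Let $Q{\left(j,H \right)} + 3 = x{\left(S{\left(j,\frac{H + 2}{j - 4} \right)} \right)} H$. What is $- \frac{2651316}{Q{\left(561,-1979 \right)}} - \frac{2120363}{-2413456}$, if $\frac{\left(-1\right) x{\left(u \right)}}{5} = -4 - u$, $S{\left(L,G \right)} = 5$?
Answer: $\frac{1097944966025}{35822927408} \approx 30.649$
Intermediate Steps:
$x{\left(u \right)} = 20 + 5 u$ ($x{\left(u \right)} = - 5 \left(-4 - u\right) = 20 + 5 u$)
$Q{\left(j,H \right)} = -3 + 45 H$ ($Q{\left(j,H \right)} = -3 + \left(20 + 5 \cdot 5\right) H = -3 + \left(20 + 25\right) H = -3 + 45 H$)
$- \frac{2651316}{Q{\left(561,-1979 \right)}} - \frac{2120363}{-2413456} = - \frac{2651316}{-3 + 45 \left(-1979\right)} - \frac{2120363}{-2413456} = - \frac{2651316}{-3 - 89055} - - \frac{2120363}{2413456} = - \frac{2651316}{-89058} + \frac{2120363}{2413456} = \left(-2651316\right) \left(- \frac{1}{89058}\right) + \frac{2120363}{2413456} = \frac{441886}{14843} + \frac{2120363}{2413456} = \frac{1097944966025}{35822927408}$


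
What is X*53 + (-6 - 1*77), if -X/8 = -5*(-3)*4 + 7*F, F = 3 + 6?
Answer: -52235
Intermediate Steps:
F = 9
X = -984 (X = -8*(-5*(-3)*4 + 7*9) = -8*(15*4 + 63) = -8*(60 + 63) = -8*123 = -984)
X*53 + (-6 - 1*77) = -984*53 + (-6 - 1*77) = -52152 + (-6 - 77) = -52152 - 83 = -52235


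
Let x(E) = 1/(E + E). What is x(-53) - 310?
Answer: -32861/106 ≈ -310.01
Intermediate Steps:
x(E) = 1/(2*E)
x(-53) - 310 = (½)/(-53) - 310 = (½)*(-1/53) - 310 = -1/106 - 310 = -32861/106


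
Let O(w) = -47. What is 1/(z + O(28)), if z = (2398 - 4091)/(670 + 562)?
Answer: -1232/59597 ≈ -0.020672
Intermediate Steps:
z = -1693/1232 ≈ -1.3742
1/(z + O(28)) = 1/(-1693/1232 - 47) = 1/(-59597/1232) = -1232/59597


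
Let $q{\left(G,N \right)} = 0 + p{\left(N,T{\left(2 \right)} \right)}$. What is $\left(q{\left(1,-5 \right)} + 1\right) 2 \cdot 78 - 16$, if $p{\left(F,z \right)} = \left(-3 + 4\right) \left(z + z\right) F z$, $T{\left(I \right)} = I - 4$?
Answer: $-6100$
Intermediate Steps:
$T{\left(I \right)} = -4 + I$ ($T{\left(I \right)} = I - 4 = -4 + I$)
$p{\left(F,z \right)} = 2 F z^{2}$ ($p{\left(F,z \right)} = 1 \cdot 2 z F z = 2 z F z = 2 F z z = 2 F z^{2}$)
$q{\left(G,N \right)} = 8 N$ ($q{\left(G,N \right)} = 0 + 2 N \left(-4 + 2\right)^{2} = 0 + 2 N \left(-2\right)^{2} = 0 + 2 N 4 = 0 + 8 N = 8 N$)
$\left(q{\left(1,-5 \right)} + 1\right) 2 \cdot 78 - 16 = \left(8 \left(-5\right) + 1\right) 2 \cdot 78 - 16 = \left(-40 + 1\right) 2 \cdot 78 - 16 = \left(-39\right) 2 \cdot 78 - 16 = \left(-78\right) 78 - 16 = -6084 - 16 = -6100$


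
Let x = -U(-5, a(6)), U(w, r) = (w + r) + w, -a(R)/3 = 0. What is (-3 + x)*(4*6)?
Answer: 168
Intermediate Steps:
a(R) = 0 (a(R) = -3*0 = 0)
U(w, r) = r + 2*w (U(w, r) = (r + w) + w = r + 2*w)
x = 10 (x = -(0 + 2*(-5)) = -(0 - 10) = -1*(-10) = 10)
(-3 + x)*(4*6) = (-3 + 10)*(4*6) = 7*24 = 168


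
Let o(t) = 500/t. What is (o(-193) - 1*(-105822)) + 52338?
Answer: 30524380/193 ≈ 1.5816e+5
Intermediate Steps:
(o(-193) - 1*(-105822)) + 52338 = (500/(-193) - 1*(-105822)) + 52338 = (500*(-1/193) + 105822) + 52338 = (-500/193 + 105822) + 52338 = 20423146/193 + 52338 = 30524380/193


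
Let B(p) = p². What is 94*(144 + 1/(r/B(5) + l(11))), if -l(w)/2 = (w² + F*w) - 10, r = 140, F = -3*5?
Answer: 3844459/284 ≈ 13537.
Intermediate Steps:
F = -15
l(w) = 20 - 2*w² + 30*w (l(w) = -2*((w² - 15*w) - 10) = -2*(-10 + w² - 15*w) = 20 - 2*w² + 30*w)
94*(144 + 1/(r/B(5) + l(11))) = 94*(144 + 1/(140/(5²) + (20 - 2*11² + 30*11))) = 94*(144 + 1/(140/25 + (20 - 2*121 + 330))) = 94*(144 + 1/(140*(1/25) + (20 - 242 + 330))) = 94*(144 + 1/(28/5 + 108)) = 94*(144 + 1/(568/5)) = 94*(144 + 5/568) = 94*(81797/568) = 3844459/284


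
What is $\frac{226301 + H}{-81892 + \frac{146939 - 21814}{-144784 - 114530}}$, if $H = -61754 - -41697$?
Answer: $- \frac{4861996056}{1930533383} \approx -2.5185$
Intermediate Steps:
$H = -20057$ ($H = -61754 + 41697 = -20057$)
$\frac{226301 + H}{-81892 + \frac{146939 - 21814}{-144784 - 114530}} = \frac{226301 - 20057}{-81892 + \frac{146939 - 21814}{-144784 - 114530}} = \frac{206244}{-81892 + \frac{125125}{-259314}} = \frac{206244}{-81892 + 125125 \left(- \frac{1}{259314}\right)} = \frac{206244}{-81892 - \frac{11375}{23574}} = \frac{206244}{- \frac{1930533383}{23574}} = 206244 \left(- \frac{23574}{1930533383}\right) = - \frac{4861996056}{1930533383}$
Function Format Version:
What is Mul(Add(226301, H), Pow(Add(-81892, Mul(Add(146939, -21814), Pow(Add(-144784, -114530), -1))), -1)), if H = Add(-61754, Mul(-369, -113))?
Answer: Rational(-4861996056, 1930533383) ≈ -2.5185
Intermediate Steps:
H = -20057 (H = Add(-61754, 41697) = -20057)
Mul(Add(226301, H), Pow(Add(-81892, Mul(Add(146939, -21814), Pow(Add(-144784, -114530), -1))), -1)) = Mul(Add(226301, -20057), Pow(Add(-81892, Mul(Add(146939, -21814), Pow(Add(-144784, -114530), -1))), -1)) = Mul(206244, Pow(Add(-81892, Mul(125125, Pow(-259314, -1))), -1)) = Mul(206244, Pow(Add(-81892, Mul(125125, Rational(-1, 259314))), -1)) = Mul(206244, Pow(Add(-81892, Rational(-11375, 23574)), -1)) = Mul(206244, Pow(Rational(-1930533383, 23574), -1)) = Mul(206244, Rational(-23574, 1930533383)) = Rational(-4861996056, 1930533383)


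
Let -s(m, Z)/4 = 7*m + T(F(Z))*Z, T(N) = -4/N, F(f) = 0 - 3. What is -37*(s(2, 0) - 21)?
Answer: 2849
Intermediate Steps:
F(f) = -3
s(m, Z) = -28*m - 16*Z/3 (s(m, Z) = -4*(7*m + (-4/(-3))*Z) = -4*(7*m + (-4*(-⅓))*Z) = -4*(7*m + 4*Z/3) = -28*m - 16*Z/3)
-37*(s(2, 0) - 21) = -37*((-28*2 - 16/3*0) - 21) = -37*((-56 + 0) - 21) = -37*(-56 - 21) = -37*(-77) = 2849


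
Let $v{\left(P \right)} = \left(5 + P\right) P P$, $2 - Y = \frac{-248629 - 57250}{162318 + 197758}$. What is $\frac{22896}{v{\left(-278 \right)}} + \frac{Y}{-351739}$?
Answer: $- \frac{243457468279453}{222682297199238604} \approx -0.0010933$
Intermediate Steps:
$Y = \frac{1026031}{360076}$ ($Y = 2 - \frac{-248629 - 57250}{162318 + 197758} = 2 - - \frac{305879}{360076} = 2 + \frac{305879}{360076} = \frac{1026031}{360076} \approx 2.8495$)
$v{\left(P \right)} = P^{2} \left(5 + P\right)$ ($v{\left(P \right)} = \left(5 + P\right) P^{2} = P^{2} \left(5 + P\right)$)
$\frac{22896}{v{\left(-278 \right)}} + \frac{Y}{-351739} = \frac{22896}{\left(-278\right)^{2} \left(5 - 278\right)} + \frac{1026031}{360076 \left(-351739\right)} = \frac{22896}{77284 \left(-273\right)} + \frac{1026031}{360076} \left(- \frac{1}{351739}\right) = \frac{22896}{-21098532} - \frac{1026031}{126652772164} = 22896 \left(- \frac{1}{21098532}\right) - \frac{1026031}{126652772164} = - \frac{1908}{1758211} - \frac{1026031}{126652772164} = - \frac{243457468279453}{222682297199238604}$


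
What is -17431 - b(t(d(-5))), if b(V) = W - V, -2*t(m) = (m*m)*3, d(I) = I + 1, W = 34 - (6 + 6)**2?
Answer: -17345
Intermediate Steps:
W = -110 (W = 34 - 1*12**2 = 34 - 1*144 = 34 - 144 = -110)
d(I) = 1 + I
t(m) = -3*m**2/2 (t(m) = -m*m*3/2 = -m**2*3/2 = -3*m**2/2)
b(V) = -110 - V
-17431 - b(t(d(-5))) = -17431 - (-110 - (-3)*(1 - 5)**2/2) = -17431 - (-110 - (-3)*(-4)**2/2) = -17431 - (-110 - (-3)*16/2) = -17431 - (-110 - 1*(-24)) = -17431 - (-110 + 24) = -17431 - 1*(-86) = -17431 + 86 = -17345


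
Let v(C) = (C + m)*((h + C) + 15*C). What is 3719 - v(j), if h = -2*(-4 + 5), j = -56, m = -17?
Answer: -61835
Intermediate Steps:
h = -2 (h = -2*1 = -2)
v(C) = (-17 + C)*(-2 + 16*C) (v(C) = (C - 17)*((-2 + C) + 15*C) = (-17 + C)*(-2 + 16*C))
3719 - v(j) = 3719 - (34 - 274*(-56) + 16*(-56)²) = 3719 - (34 + 15344 + 16*3136) = 3719 - (34 + 15344 + 50176) = 3719 - 1*65554 = 3719 - 65554 = -61835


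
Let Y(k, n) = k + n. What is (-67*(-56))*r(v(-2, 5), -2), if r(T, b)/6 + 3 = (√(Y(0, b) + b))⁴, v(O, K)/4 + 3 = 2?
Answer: 292656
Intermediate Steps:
v(O, K) = -4 (v(O, K) = -12 + 4*2 = -12 + 8 = -4)
r(T, b) = -18 + 24*b² (r(T, b) = -18 + 6*(√((0 + b) + b))⁴ = -18 + 6*(√(b + b))⁴ = -18 + 6*(√(2*b))⁴ = -18 + 6*(√2*√b)⁴ = -18 + 6*(4*b²) = -18 + 24*b²)
(-67*(-56))*r(v(-2, 5), -2) = (-67*(-56))*(-18 + 24*(-2)²) = 3752*(-18 + 24*4) = 3752*(-18 + 96) = 3752*78 = 292656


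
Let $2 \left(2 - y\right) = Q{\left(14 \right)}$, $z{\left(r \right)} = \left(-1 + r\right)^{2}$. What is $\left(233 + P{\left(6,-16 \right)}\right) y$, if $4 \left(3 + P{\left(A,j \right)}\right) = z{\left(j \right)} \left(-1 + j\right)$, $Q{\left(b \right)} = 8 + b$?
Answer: $\frac{35937}{4} \approx 8984.3$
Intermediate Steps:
$P{\left(A,j \right)} = -3 + \frac{\left(-1 + j\right)^{3}}{4}$ ($P{\left(A,j \right)} = -3 + \frac{\left(-1 + j\right)^{2} \left(-1 + j\right)}{4} = -3 + \frac{\left(-1 + j\right)^{3}}{4}$)
$y = -9$ ($y = 2 - \frac{8 + 14}{2} = 2 - 11 = -9$)
$\left(233 + P{\left(6,-16 \right)}\right) y = \left(233 - \left(3 + \frac{17 \left(-1 - 16\right)^{2}}{4}\right)\right) \left(-9\right) = \left(233 - \left(3 + \frac{4913}{4}\right)\right) \left(-9\right) = \left(233 - \left(\frac{301}{4} + 1156\right)\right) \left(-9\right) = \left(233 - \frac{4925}{4}\right) \left(-9\right) = \left(- \frac{3993}{4}\right) \left(-9\right) = \frac{35937}{4}$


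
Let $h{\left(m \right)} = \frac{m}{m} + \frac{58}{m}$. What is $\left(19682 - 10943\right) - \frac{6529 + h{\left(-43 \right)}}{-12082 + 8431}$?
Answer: $\frac{1372242559}{156993} \approx 8740.8$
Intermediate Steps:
$h{\left(m \right)} = 1 + \frac{58}{m}$
$\left(19682 - 10943\right) - \frac{6529 + h{\left(-43 \right)}}{-12082 + 8431} = \left(19682 - 10943\right) - \frac{6529 + \frac{58 - 43}{-43}}{-12082 + 8431} = \left(19682 - 10943\right) - \frac{6529 - \frac{15}{43}}{-3651} = 8739 - \left(6529 - \frac{15}{43}\right) \left(- \frac{1}{3651}\right) = 8739 - \frac{280732}{43} \left(- \frac{1}{3651}\right) = 8739 - - \frac{280732}{156993} = 8739 + \frac{280732}{156993} = \frac{1372242559}{156993}$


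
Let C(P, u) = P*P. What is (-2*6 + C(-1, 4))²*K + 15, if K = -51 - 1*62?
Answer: -13658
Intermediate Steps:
C(P, u) = P²
K = -113 (K = -51 - 62 = -113)
(-2*6 + C(-1, 4))²*K + 15 = (-2*6 + (-1)²)²*(-113) + 15 = (-12 + 1)²*(-113) + 15 = (-11)²*(-113) + 15 = 121*(-113) + 15 = -13673 + 15 = -13658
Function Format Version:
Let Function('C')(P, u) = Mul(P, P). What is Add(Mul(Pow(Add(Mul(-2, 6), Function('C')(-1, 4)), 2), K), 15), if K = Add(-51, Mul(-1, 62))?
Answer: -13658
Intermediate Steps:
Function('C')(P, u) = Pow(P, 2)
K = -113 (K = Add(-51, -62) = -113)
Add(Mul(Pow(Add(Mul(-2, 6), Function('C')(-1, 4)), 2), K), 15) = Add(Mul(Pow(Add(Mul(-2, 6), Pow(-1, 2)), 2), -113), 15) = Add(Mul(Pow(Add(-12, 1), 2), -113), 15) = Add(Mul(Pow(-11, 2), -113), 15) = Add(Mul(121, -113), 15) = Add(-13673, 15) = -13658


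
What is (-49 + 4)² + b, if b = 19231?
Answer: 21256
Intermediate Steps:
(-49 + 4)² + b = (-49 + 4)² + 19231 = (-45)² + 19231 = 2025 + 19231 = 21256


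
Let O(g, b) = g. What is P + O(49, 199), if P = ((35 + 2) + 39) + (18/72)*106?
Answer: 303/2 ≈ 151.50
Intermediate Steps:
P = 205/2 (P = (37 + 39) + (18*(1/72))*106 = 76 + (1/4)*106 = 76 + 53/2 = 205/2 ≈ 102.50)
P + O(49, 199) = 205/2 + 49 = 303/2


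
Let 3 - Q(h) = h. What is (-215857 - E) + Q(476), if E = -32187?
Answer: -184143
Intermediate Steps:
Q(h) = 3 - h
(-215857 - E) + Q(476) = (-215857 - 1*(-32187)) + (3 - 1*476) = (-215857 + 32187) + (3 - 476) = -183670 - 473 = -184143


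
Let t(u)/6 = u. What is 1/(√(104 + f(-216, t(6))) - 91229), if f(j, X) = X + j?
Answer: -91229/8322730517 - 2*I*√19/8322730517 ≈ -1.0961e-5 - 1.0475e-9*I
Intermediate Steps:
t(u) = 6*u
1/(√(104 + f(-216, t(6))) - 91229) = 1/(√(104 + (6*6 - 216)) - 91229) = 1/(√(104 + (36 - 216)) - 91229) = 1/(√(104 - 180) - 91229) = 1/(√(-76) - 91229) = 1/(2*I*√19 - 91229) = 1/(-91229 + 2*I*√19)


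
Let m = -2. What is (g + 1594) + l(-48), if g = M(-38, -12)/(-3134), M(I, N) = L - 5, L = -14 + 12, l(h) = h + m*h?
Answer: 5146035/3134 ≈ 1642.0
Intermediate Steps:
l(h) = -h (l(h) = h - 2*h = -h)
L = -2
M(I, N) = -7 (M(I, N) = -2 - 5 = -7)
g = 7/3134 (g = -7/(-3134) = -7*(-1/3134) = 7/3134 ≈ 0.0022336)
(g + 1594) + l(-48) = (7/3134 + 1594) - 1*(-48) = 4995603/3134 + 48 = 5146035/3134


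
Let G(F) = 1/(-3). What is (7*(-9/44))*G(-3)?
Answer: 21/44 ≈ 0.47727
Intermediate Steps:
G(F) = -1/3
(7*(-9/44))*G(-3) = (7*(-9/44))*(-1/3) = -63/44*(-1/3) = 21/44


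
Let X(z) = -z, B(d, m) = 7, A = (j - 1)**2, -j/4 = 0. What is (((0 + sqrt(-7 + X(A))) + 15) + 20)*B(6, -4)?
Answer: 245 + 14*I*sqrt(2) ≈ 245.0 + 19.799*I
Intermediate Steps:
j = 0 (j = -4*0 = 0)
A = 1 (A = (0 - 1)**2 = (-1)**2 = 1)
(((0 + sqrt(-7 + X(A))) + 15) + 20)*B(6, -4) = (((0 + sqrt(-7 - 1*1)) + 15) + 20)*7 = (((0 + sqrt(-7 - 1)) + 15) + 20)*7 = (((0 + sqrt(-8)) + 15) + 20)*7 = (((0 + 2*I*sqrt(2)) + 15) + 20)*7 = ((2*I*sqrt(2) + 15) + 20)*7 = ((15 + 2*I*sqrt(2)) + 20)*7 = (35 + 2*I*sqrt(2))*7 = 245 + 14*I*sqrt(2)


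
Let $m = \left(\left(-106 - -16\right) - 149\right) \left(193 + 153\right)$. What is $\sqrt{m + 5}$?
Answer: $i \sqrt{82689} \approx 287.56 i$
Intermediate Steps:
$m = -82694$ ($m = \left(\left(-106 + 16\right) - 149\right) 346 = \left(-90 - 149\right) 346 = \left(-239\right) 346 = -82694$)
$\sqrt{m + 5} = \sqrt{-82694 + 5} = \sqrt{-82689} = i \sqrt{82689}$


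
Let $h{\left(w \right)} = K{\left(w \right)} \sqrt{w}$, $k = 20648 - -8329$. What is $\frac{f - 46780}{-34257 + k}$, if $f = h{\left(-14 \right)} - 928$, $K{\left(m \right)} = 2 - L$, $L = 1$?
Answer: $\frac{11927}{1320} - \frac{i \sqrt{14}}{5280} \approx 9.0356 - 0.00070865 i$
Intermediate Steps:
$K{\left(m \right)} = 1$ ($K{\left(m \right)} = 2 - 1 = 1$)
$k = 28977$ ($k = 20648 + 8329 = 28977$)
$h{\left(w \right)} = \sqrt{w}$ ($h{\left(w \right)} = 1 \sqrt{w} = \sqrt{w}$)
$f = -928 + i \sqrt{14}$ ($f = \sqrt{-14} - 928 = i \sqrt{14} - 928 = -928 + i \sqrt{14} \approx -928.0 + 3.7417 i$)
$\frac{f - 46780}{-34257 + k} = \frac{\left(-928 + i \sqrt{14}\right) - 46780}{-34257 + 28977} = \frac{-47708 + i \sqrt{14}}{-5280} = \left(-47708 + i \sqrt{14}\right) \left(- \frac{1}{5280}\right) = \frac{11927}{1320} - \frac{i \sqrt{14}}{5280}$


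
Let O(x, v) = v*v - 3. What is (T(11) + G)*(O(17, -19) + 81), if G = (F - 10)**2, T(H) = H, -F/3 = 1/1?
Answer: 79020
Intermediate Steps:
F = -3 (F = -3/1 = -3*1 = -3)
G = 169 (G = (-3 - 10)**2 = (-13)**2 = 169)
O(x, v) = -3 + v**2 (O(x, v) = v**2 - 3 = -3 + v**2)
(T(11) + G)*(O(17, -19) + 81) = (11 + 169)*((-3 + (-19)**2) + 81) = 180*((-3 + 361) + 81) = 180*(358 + 81) = 180*439 = 79020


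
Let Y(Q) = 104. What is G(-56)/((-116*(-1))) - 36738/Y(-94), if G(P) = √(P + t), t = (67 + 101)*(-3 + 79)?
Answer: -1413/4 + √3178/58 ≈ -352.28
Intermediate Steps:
t = 12768 (t = 168*76 = 12768)
G(P) = √(12768 + P) (G(P) = √(P + 12768) = √(12768 + P))
G(-56)/((-116*(-1))) - 36738/Y(-94) = √(12768 - 56)/((-116*(-1))) - 36738/104 = √12712/116 - 36738*1/104 = (2*√3178)*(1/116) - 1413/4 = √3178/58 - 1413/4 = -1413/4 + √3178/58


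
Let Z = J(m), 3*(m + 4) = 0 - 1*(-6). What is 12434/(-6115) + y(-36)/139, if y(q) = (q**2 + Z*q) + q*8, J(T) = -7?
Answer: 5976574/849985 ≈ 7.0314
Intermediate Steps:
m = -2 (m = -4 + (0 - 1*(-6))/3 = -4 + (0 + 6)/3 = -4 + (1/3)*6 = -4 + 2 = -2)
Z = -7
y(q) = q + q**2 (y(q) = (q**2 - 7*q) + q*8 = (q**2 - 7*q) + 8*q = q + q**2)
12434/(-6115) + y(-36)/139 = 12434/(-6115) - 36*(1 - 36)/139 = 12434*(-1/6115) - 36*(-35)*(1/139) = -12434/6115 + 1260*(1/139) = -12434/6115 + 1260/139 = 5976574/849985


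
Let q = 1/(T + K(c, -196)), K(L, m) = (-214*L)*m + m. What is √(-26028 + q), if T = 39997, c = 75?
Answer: I*√264133542512514027/3185601 ≈ 161.33*I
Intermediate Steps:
K(L, m) = m - 214*L*m (K(L, m) = -214*L*m + m = m - 214*L*m)
q = 1/3185601 (q = 1/(39997 - 196*(1 - 214*75)) = 1/(39997 - 196*(1 - 16050)) = 1/(39997 - 196*(-16049)) = 1/(39997 + 3145604) = 1/3185601 ≈ 3.1391e-7)
√(-26028 + q) = √(-26028 + 1/3185601) = √(-82914822827/3185601) = I*√264133542512514027/3185601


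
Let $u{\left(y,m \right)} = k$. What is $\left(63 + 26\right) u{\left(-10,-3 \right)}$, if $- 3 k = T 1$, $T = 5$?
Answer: $- \frac{445}{3} \approx -148.33$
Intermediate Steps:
$k = - \frac{5}{3}$ ($k = - \frac{5 \cdot 1}{3} = \left(- \frac{1}{3}\right) 5 = - \frac{5}{3} \approx -1.6667$)
$u{\left(y,m \right)} = - \frac{5}{3}$
$\left(63 + 26\right) u{\left(-10,-3 \right)} = \left(63 + 26\right) \left(- \frac{5}{3}\right) = 89 \left(- \frac{5}{3}\right) = - \frac{445}{3}$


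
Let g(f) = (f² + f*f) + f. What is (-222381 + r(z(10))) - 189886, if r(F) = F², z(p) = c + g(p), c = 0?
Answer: -368167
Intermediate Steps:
g(f) = f + 2*f² (g(f) = (f² + f²) + f = 2*f² + f = f + 2*f²)
z(p) = p*(1 + 2*p) (z(p) = 0 + p*(1 + 2*p) = p*(1 + 2*p))
(-222381 + r(z(10))) - 189886 = (-222381 + (10*(1 + 2*10))²) - 189886 = (-222381 + (10*(1 + 20))²) - 189886 = (-222381 + (10*21)²) - 189886 = (-222381 + 210²) - 189886 = (-222381 + 44100) - 189886 = -178281 - 189886 = -368167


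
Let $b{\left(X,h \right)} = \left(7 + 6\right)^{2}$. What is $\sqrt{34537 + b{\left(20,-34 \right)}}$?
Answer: $\sqrt{34706} \approx 186.3$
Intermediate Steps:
$b{\left(X,h \right)} = 169$ ($b{\left(X,h \right)} = 13^{2} = 169$)
$\sqrt{34537 + b{\left(20,-34 \right)}} = \sqrt{34537 + 169} = \sqrt{34706}$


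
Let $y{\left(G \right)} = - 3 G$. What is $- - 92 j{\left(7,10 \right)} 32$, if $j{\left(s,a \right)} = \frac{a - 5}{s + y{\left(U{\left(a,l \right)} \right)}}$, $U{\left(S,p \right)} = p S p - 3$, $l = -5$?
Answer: $- \frac{7360}{367} \approx -20.055$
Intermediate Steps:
$U{\left(S,p \right)} = -3 + S p^{2}$ ($U{\left(S,p \right)} = S p p - 3 = S p^{2} - 3 = -3 + S p^{2}$)
$j{\left(s,a \right)} = \frac{-5 + a}{9 + s - 75 a}$ ($j{\left(s,a \right)} = \frac{a - 5}{s - 3 \left(-3 + a \left(-5\right)^{2}\right)} = \frac{-5 + a}{s - 3 \left(-3 + a 25\right)} = \frac{-5 + a}{s - 3 \left(-3 + 25 a\right)} = \frac{-5 + a}{s - \left(-9 + 75 a\right)} = \frac{-5 + a}{9 + s - 75 a}$)
$- - 92 j{\left(7,10 \right)} 32 = - - 92 \frac{-5 + 10}{9 + 7 - 750} \cdot 32 = - - 92 \frac{1}{9 + 7 - 750} \cdot 5 \cdot 32 = - - 92 \frac{1}{-734} \cdot 5 \cdot 32 = - - 92 \left(\left(- \frac{1}{734}\right) 5\right) 32 = - \left(-92\right) \left(- \frac{5}{734}\right) 32 = - \frac{230 \cdot 32}{367} = \left(-1\right) \frac{7360}{367} = - \frac{7360}{367}$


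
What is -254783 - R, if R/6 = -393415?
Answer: 2105707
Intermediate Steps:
R = -2360490 (R = 6*(-393415) = -2360490)
-254783 - R = -254783 - 1*(-2360490) = -254783 + 2360490 = 2105707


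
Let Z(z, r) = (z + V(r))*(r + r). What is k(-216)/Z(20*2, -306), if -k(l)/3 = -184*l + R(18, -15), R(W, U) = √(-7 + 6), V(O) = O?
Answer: -1656/2261 - I/54264 ≈ -0.73242 - 1.8428e-5*I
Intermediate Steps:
R(W, U) = I (R(W, U) = √(-1) = I)
Z(z, r) = 2*r*(r + z) (Z(z, r) = (z + r)*(r + r) = (r + z)*(2*r) = 2*r*(r + z))
k(l) = -3*I + 552*l (k(l) = -3*(-184*l + I) = -3*(I - 184*l) = -3*I + 552*l)
k(-216)/Z(20*2, -306) = (-3*I + 552*(-216))/((2*(-306)*(-306 + 20*2))) = (-3*I - 119232)/((2*(-306)*(-306 + 40))) = (-119232 - 3*I)/((2*(-306)*(-266))) = (-119232 - 3*I)/162792 = (-119232 - 3*I)*(1/162792) = -1656/2261 - I/54264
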